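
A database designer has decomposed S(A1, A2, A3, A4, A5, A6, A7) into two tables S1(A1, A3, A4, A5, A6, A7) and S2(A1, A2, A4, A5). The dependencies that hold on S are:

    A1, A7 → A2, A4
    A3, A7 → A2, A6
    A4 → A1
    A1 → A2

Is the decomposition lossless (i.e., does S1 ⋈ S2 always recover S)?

Yes

Common attributes: S1 ∩ S2 = {A1, A4, A5}.
Closure of {A1, A4, A5}: A1 → A2 applies, adding A2. So (A1, A4, A5)⁺ = {A1, A2, A4, A5}.
This closure contains every attribute of S2, so S1 ∩ S2 → S2. The join is lossless.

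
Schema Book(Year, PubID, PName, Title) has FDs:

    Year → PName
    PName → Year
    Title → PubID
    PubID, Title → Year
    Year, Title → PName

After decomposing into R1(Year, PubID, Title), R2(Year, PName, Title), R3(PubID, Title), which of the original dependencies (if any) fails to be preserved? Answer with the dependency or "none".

Year → PName lies within R2.
PName → Year lies within R2.
Title → PubID lies within R1.
PubID, Title → Year lies within R1.
Year, Title → PName lies within R2.
Every dependency is enforceable on the fragments, so the decomposition is dependency-preserving.

none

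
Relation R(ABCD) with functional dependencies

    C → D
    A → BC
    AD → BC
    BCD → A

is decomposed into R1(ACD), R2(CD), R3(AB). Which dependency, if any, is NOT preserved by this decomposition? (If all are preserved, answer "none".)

BCD → A

Check BCD → A: no single fragment contains all of {ABCD}, and the restricted closure of {BCD} across the fragments never reaches {A}.
C → D is preserved.
A → BC is preserved.
AD → BC is preserved.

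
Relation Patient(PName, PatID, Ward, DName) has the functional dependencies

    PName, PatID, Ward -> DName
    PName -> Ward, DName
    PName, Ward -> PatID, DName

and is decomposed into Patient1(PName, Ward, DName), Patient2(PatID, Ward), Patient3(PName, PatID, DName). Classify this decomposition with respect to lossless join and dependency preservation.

lossless and dependency-preserving

Lossless test (chase): Rows 1 and 3 agree on PName; apply PName→Ward, DName and equate their Ward, DName entries. Rows 1 and 3 agree on PName, Ward; apply PName, Ward→PatID, DName and equate their PatID, DName entries. Row 1 is now all distinguished symbols — the join is lossless.
Dependency preservation: PName, PatID, Ward → DName; PName, Ward → PatID, DName are not contained in any single fragment, but the restricted closure of each left-hand side across the fragments still reaches the right-hand side; the remaining FDs each lie inside some fragment. All dependencies are preserved.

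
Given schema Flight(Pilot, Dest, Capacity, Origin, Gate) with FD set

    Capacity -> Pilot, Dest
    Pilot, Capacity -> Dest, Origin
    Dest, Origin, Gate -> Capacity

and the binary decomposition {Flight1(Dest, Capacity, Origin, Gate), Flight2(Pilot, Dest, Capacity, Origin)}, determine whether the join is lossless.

Yes

Common attributes: Flight1 ∩ Flight2 = {Dest, Capacity, Origin}.
Closure of {Dest, Capacity, Origin}: Capacity → Pilot, Dest applies, adding Pilot. So (Dest, Capacity, Origin)⁺ = {Pilot, Dest, Capacity, Origin}.
This closure contains every attribute of Flight2, so Flight1 ∩ Flight2 → Flight2. The join is lossless.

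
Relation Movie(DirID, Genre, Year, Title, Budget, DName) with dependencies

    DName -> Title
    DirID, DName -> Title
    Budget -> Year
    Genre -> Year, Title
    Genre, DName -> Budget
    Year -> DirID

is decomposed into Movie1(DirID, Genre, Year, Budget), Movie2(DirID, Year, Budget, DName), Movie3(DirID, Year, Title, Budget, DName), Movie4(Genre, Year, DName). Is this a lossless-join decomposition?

No

Chase test. Columns are DirID, Genre, Year, Title, Budget, DName; row i has aⱼ where attribute j ∈ Moviei, else bᵢⱼ.
Initial tableau (one row per fragment):
  row 1: a1 a2 a3 b14 a5 b16
  row 2: a1 b22 a3 b24 a5 a6
  row 3: a1 b32 a3 a4 a5 a6
  row 4: b41 a2 a3 b44 b45 a6
Rows 2 and 3 agree on DName; apply DName→Title and equate their Title entries.
Rows 2 and 4 agree on DName; apply DName→Title and equate their Title entries.
Rows 1 and 4 agree on Genre; apply Genre→Year, Title and equate their Year, Title entries.
Rows 1 and 4 agree on Year; apply Year→DirID and equate their DirID entries.
No row becomes fully distinguished — the join is lossy.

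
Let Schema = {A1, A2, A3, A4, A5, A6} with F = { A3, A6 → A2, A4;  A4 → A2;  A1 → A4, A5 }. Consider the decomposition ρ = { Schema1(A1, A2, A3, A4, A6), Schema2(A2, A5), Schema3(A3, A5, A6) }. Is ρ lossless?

Chase test. Columns are A1, A2, A3, A4, A5, A6; row i has aⱼ where attribute j ∈ Schemai, else bᵢⱼ.
Initial tableau (one row per fragment):
  row 1: a1 a2 a3 a4 b15 a6
  row 2: b21 a2 b23 b24 a5 b26
  row 3: b31 b32 a3 b34 a5 a6
Rows 1 and 3 agree on A3, A6; apply A3, A6→A2, A4 and equate their A2, A4 entries.
No row becomes fully distinguished — the join is lossy.

No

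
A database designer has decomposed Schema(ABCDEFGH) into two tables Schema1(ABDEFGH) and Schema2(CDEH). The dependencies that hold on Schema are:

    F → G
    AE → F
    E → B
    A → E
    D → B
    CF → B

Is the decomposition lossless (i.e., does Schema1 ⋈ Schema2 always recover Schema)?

Common attributes: Schema1 ∩ Schema2 = {DEH}.
Closure of {DEH}: E → B applies, adding B. So (DEH)⁺ = {BDEH}.
The closure contains neither all of Schema1 = {ABDEFGH} nor all of Schema2 = {CDEH}, so the common attributes are not a superkey of either fragment. The join is lossy.

No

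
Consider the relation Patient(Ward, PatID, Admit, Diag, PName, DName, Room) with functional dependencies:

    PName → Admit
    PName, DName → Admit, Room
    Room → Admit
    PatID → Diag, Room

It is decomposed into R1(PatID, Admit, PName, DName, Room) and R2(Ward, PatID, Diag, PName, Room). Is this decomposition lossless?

Common attributes: R1 ∩ R2 = {PatID, PName, Room}.
Closure of {PatID, PName, Room}: PName → Admit applies, adding Admit; PatID → Diag, Room applies, adding Diag. So (PatID, PName, Room)⁺ = {PatID, Admit, Diag, PName, Room}.
The closure contains neither all of R1 = {PatID, Admit, PName, DName, Room} nor all of R2 = {Ward, PatID, Diag, PName, Room}, so the common attributes are not a superkey of either fragment. The join is lossy.

No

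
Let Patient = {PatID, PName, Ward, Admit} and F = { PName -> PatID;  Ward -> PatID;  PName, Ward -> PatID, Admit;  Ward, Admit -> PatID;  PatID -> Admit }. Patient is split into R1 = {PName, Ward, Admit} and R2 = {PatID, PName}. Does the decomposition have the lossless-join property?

Common attributes: R1 ∩ R2 = {PName}.
Closure of {PName}: PName → PatID applies, adding PatID; PatID → Admit applies, adding Admit. So (PName)⁺ = {PatID, PName, Admit}.
This closure contains every attribute of R2, so R1 ∩ R2 → R2. The join is lossless.

Yes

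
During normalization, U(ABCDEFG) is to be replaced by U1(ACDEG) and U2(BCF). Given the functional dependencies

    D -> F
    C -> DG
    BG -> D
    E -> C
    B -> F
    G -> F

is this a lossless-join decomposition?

Common attributes: U1 ∩ U2 = {C}.
Closure of {C}: C → DG applies, adding DG; G → F applies, adding F. So (C)⁺ = {CDFG}.
The closure contains neither all of U1 = {ACDEG} nor all of U2 = {BCF}, so the common attributes are not a superkey of either fragment. The join is lossy.

No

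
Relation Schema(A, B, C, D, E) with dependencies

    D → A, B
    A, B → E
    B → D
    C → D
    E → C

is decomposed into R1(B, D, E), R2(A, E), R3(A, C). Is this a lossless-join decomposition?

Chase test. Columns are A, B, C, D, E; row i has aⱼ where attribute j ∈ Ri, else bᵢⱼ.
Initial tableau (one row per fragment):
  row 1: b11 a2 b13 a4 a5
  row 2: a1 b22 b23 b24 a5
  row 3: a1 b32 a3 b34 b35
Rows 1 and 2 agree on E; apply E→C and equate their C entries.
Rows 1 and 2 agree on C; apply C→D and equate their D entries.
Rows 1 and 2 agree on D; apply D→A, B and equate their A, B entries.
No row becomes fully distinguished — the join is lossy.

No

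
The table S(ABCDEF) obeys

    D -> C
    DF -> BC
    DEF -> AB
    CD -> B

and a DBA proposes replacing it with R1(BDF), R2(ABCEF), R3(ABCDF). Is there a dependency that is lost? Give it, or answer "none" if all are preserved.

Check DEF → AB: no single fragment contains all of {ABDEF}, and the restricted closure of {DEF} across the fragments never reaches {AB}.
D → C is preserved.
DF → BC is preserved.
CD → B is preserved.

DEF -> AB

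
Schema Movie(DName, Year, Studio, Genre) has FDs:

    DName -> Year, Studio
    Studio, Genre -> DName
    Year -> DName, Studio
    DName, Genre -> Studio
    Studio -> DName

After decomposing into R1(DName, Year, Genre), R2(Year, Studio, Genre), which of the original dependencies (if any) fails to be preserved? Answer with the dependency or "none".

DName → Year, Studio: restricted closure across fragments reaches Year, Studio.
Studio, Genre → DName: restricted closure across fragments reaches DName.
Year → DName, Studio: restricted closure across fragments reaches DName, Studio.
DName, Genre → Studio: restricted closure across fragments reaches Studio.
Studio → DName: restricted closure across fragments reaches DName.
Every dependency is enforceable on the fragments, so the decomposition is dependency-preserving.

none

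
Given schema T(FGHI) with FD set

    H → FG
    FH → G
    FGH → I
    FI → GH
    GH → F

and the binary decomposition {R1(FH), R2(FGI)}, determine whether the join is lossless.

Common attributes: R1 ∩ R2 = {F}.
No dependency enlarges {F}, so (F)⁺ = {F}.
The closure contains neither all of R1 = {FH} nor all of R2 = {FGI}, so the common attributes are not a superkey of either fragment. The join is lossy.

No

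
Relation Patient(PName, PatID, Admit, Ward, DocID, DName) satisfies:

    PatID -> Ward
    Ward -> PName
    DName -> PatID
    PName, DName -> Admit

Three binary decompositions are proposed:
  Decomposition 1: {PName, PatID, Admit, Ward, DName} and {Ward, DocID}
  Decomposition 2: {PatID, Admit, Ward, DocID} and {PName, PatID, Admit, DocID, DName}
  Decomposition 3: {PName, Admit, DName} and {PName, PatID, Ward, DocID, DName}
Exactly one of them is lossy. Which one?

Decomposition 1

Decomposition 1: common = {Ward}, closure = {PName, Ward} → lossy.
Decomposition 2: common = {PatID, Admit, DocID}, closure = {PName, PatID, Admit, Ward, DocID} → lossless.
Decomposition 3: common = {PName, DName}, closure = {PName, PatID, Admit, Ward, DName} → lossless.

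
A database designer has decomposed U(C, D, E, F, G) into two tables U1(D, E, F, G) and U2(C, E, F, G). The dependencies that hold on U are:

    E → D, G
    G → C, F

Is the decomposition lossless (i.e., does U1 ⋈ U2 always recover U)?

Common attributes: U1 ∩ U2 = {E, F, G}.
Closure of {E, F, G}: E → D, G applies, adding D; G → C, F applies, adding C. So (E, F, G)⁺ = {C, D, E, F, G}.
This closure contains every attribute of U1, so U1 ∩ U2 → U1. The join is lossless.

Yes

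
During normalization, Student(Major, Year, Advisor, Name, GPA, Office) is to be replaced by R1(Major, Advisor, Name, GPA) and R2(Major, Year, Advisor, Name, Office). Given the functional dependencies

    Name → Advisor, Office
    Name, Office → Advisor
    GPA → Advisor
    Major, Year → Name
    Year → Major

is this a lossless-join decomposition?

No

Common attributes: R1 ∩ R2 = {Major, Advisor, Name}.
Closure of {Major, Advisor, Name}: Name → Advisor, Office applies, adding Office. So (Major, Advisor, Name)⁺ = {Major, Advisor, Name, Office}.
The closure contains neither all of R1 = {Major, Advisor, Name, GPA} nor all of R2 = {Major, Year, Advisor, Name, Office}, so the common attributes are not a superkey of either fragment. The join is lossy.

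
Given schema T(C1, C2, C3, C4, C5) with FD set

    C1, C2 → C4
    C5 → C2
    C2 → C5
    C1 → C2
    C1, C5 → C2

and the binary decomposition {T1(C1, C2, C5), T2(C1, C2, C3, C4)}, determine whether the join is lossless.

Common attributes: T1 ∩ T2 = {C1, C2}.
Closure of {C1, C2}: C1, C2 → C4 applies, adding C4; C2 → C5 applies, adding C5. So (C1, C2)⁺ = {C1, C2, C4, C5}.
This closure contains every attribute of T1, so T1 ∩ T2 → T1. The join is lossless.

Yes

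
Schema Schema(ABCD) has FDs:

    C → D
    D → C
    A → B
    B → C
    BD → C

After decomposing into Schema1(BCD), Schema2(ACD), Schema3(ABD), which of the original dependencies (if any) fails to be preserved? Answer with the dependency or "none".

none

C → D lies within Schema1.
D → C lies within Schema1.
A → B lies within Schema3.
B → C lies within Schema1.
BD → C lies within Schema1.
Every dependency is enforceable on the fragments, so the decomposition is dependency-preserving.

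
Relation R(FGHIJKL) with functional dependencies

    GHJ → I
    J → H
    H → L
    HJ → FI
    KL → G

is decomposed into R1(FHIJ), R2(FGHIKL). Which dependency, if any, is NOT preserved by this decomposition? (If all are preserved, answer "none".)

none

GHJ → I: restricted closure across fragments reaches I.
J → H lies within R1.
H → L lies within R2.
HJ → FI lies within R1.
KL → G lies within R2.
Every dependency is enforceable on the fragments, so the decomposition is dependency-preserving.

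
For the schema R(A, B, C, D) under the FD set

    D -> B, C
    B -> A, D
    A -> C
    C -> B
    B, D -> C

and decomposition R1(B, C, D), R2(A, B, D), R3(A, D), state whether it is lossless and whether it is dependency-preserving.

lossless and dependency-preserving

Lossless test (chase): Rows 1 and 2 agree on D; apply D→B, C and equate their B, C entries. Rows 1 and 3 agree on D; apply D→B, C and equate their B, C entries. Rows 1 and 2 agree on B; apply B→A, D and equate their A, D entries. Row 1 is now all distinguished symbols — the join is lossless.
Dependency preservation: A → C is not contained in any single fragment, but the restricted closure of its left-hand side across the fragments still reaches the right-hand side; the remaining FDs each lie inside some fragment. All dependencies are preserved.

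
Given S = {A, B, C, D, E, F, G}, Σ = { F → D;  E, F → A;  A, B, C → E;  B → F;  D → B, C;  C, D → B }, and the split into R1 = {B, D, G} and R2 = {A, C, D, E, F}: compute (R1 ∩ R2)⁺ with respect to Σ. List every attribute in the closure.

B, C, D, F

R1 ∩ R2 = {D}.
D → B, C applies, adding B, C
B → F applies, adding F
Closure: {B, C, D, F}.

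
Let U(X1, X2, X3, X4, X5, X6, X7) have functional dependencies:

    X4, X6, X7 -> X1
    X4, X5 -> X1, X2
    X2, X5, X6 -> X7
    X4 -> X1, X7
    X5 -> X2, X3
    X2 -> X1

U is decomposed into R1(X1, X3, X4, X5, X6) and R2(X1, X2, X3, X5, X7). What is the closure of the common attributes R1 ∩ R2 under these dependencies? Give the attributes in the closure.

R1 ∩ R2 = {X1, X3, X5}.
X5 → X2, X3 applies, adding X2
Closure: {X1, X2, X3, X5}.

X1, X2, X3, X5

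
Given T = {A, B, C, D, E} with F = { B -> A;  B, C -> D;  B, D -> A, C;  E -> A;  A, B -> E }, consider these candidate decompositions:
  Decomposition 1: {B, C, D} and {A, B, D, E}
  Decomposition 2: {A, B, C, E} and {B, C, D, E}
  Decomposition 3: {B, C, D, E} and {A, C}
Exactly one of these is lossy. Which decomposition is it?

Decomposition 1: common = {B, D}, closure = {A, B, C, D, E} → lossless.
Decomposition 2: common = {B, C, E}, closure = {A, B, C, D, E} → lossless.
Decomposition 3: common = {C}, closure = {C} → lossy.

Decomposition 3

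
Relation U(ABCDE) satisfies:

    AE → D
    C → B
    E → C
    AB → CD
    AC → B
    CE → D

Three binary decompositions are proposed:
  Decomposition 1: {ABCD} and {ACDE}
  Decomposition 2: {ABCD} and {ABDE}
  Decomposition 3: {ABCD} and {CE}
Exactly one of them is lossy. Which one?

Decomposition 1: common = {ACD}, closure = {ABCD} → lossless.
Decomposition 2: common = {ABD}, closure = {ABCD} → lossless.
Decomposition 3: common = {C}, closure = {BC} → lossy.

Decomposition 3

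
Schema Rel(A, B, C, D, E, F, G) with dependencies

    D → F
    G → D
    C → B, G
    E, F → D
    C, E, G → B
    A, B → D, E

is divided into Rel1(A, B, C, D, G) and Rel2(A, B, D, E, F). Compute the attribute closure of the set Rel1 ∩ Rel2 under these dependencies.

Rel1 ∩ Rel2 = {A, B, D}.
D → F applies, adding F
A, B → D, E applies, adding E
Closure: {A, B, D, E, F}.

A, B, D, E, F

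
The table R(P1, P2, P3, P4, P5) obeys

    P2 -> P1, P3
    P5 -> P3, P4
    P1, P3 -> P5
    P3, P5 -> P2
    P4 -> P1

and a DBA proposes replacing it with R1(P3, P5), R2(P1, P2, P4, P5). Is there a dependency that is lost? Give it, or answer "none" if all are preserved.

Check P1, P3 → P5: no single fragment contains all of {P1, P3, P5}, and the restricted closure of {P1, P3} across the fragments never reaches {P5}.
P2 → P1, P3 is preserved.
P5 → P3, P4 is preserved.
P3, P5 → P2 is preserved.
P4 → P1 is preserved.

P1, P3 -> P5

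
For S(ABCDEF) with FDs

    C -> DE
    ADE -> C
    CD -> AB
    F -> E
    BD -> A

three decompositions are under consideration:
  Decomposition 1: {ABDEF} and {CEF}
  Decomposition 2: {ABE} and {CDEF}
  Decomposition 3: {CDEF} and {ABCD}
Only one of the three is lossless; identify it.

Decomposition 3

Decomposition 1: common = {EF}, closure = {EF} → lossy.
Decomposition 2: common = {E}, closure = {E} → lossy.
Decomposition 3: common = {CD}, closure = {ABCDE} → lossless.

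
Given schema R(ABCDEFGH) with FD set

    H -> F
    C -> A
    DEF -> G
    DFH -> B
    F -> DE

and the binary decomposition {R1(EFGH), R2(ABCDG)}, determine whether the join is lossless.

No

Common attributes: R1 ∩ R2 = {G}.
No dependency enlarges {G}, so (G)⁺ = {G}.
The closure contains neither all of R1 = {EFGH} nor all of R2 = {ABCDG}, so the common attributes are not a superkey of either fragment. The join is lossy.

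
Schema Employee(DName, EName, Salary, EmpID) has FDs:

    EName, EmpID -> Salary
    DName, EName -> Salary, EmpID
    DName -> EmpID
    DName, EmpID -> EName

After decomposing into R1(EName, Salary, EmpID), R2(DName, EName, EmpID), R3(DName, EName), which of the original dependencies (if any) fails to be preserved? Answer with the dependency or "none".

EName, EmpID → Salary lies within R1.
DName, EName → Salary, EmpID: restricted closure across fragments reaches Salary, EmpID.
DName → EmpID lies within R2.
DName, EmpID → EName lies within R2.
Every dependency is enforceable on the fragments, so the decomposition is dependency-preserving.

none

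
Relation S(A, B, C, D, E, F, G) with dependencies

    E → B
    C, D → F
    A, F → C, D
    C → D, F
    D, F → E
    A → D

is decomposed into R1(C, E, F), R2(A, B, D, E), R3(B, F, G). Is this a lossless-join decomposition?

No

Chase test. Columns are A, B, C, D, E, F, G; row i has aⱼ where attribute j ∈ Ri, else bᵢⱼ.
Initial tableau (one row per fragment):
  row 1: b11 b12 a3 b14 a5 a6 b17
  row 2: a1 a2 b23 a4 a5 b26 b27
  row 3: b31 a2 b33 b34 b35 a6 a7
Rows 1 and 2 agree on E; apply E→B and equate their B entries.
No row becomes fully distinguished — the join is lossy.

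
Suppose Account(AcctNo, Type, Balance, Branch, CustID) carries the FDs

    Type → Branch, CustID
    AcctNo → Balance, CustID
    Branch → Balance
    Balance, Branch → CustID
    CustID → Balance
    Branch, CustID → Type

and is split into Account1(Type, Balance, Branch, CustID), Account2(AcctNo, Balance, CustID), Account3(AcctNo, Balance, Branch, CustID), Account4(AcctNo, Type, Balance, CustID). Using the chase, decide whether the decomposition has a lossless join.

Yes

Chase test. Columns are AcctNo, Type, Balance, Branch, CustID; row i has aⱼ where attribute j ∈ Accounti, else bᵢⱼ.
Initial tableau (one row per fragment):
  row 1: b11 a2 a3 a4 a5
  row 2: a1 b22 a3 b24 a5
  row 3: a1 b32 a3 a4 a5
  row 4: a1 a2 a3 b44 a5
Rows 1 and 4 agree on Type; apply Type→Branch, CustID and equate their Branch, CustID entries.
Rows 1 and 3 agree on Branch, CustID; apply Branch, CustID→Type and equate their Type entries.
Row 3 is now all distinguished symbols — the join is lossless.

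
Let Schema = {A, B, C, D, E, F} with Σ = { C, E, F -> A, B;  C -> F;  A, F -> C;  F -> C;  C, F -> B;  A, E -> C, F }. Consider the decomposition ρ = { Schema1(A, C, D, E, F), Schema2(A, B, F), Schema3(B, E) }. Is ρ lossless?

Yes

Chase test. Columns are A, B, C, D, E, F; row i has aⱼ where attribute j ∈ Schemai, else bᵢⱼ.
Initial tableau (one row per fragment):
  row 1: a1 b12 a3 a4 a5 a6
  row 2: a1 a2 b23 b24 b25 a6
  row 3: b31 a2 b33 b34 a5 b36
Rows 1 and 2 agree on A, F; apply A, F→C and equate their C entries.
Rows 1 and 2 agree on C, F; apply C, F→B and equate their B entries.
Row 1 is now all distinguished symbols — the join is lossless.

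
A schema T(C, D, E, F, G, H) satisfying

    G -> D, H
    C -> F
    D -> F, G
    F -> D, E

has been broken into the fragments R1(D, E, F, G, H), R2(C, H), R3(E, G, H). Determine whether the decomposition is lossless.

Chase test. Columns are C, D, E, F, G, H; row i has aⱼ where attribute j ∈ Ri, else bᵢⱼ.
Initial tableau (one row per fragment):
  row 1: b11 a2 a3 a4 a5 a6
  row 2: a1 b22 b23 b24 b25 a6
  row 3: b31 b32 a3 b34 a5 a6
Rows 1 and 3 agree on G; apply G→D, H and equate their D, H entries.
Rows 1 and 3 agree on D; apply D→F, G and equate their F, G entries.
No row becomes fully distinguished — the join is lossy.

No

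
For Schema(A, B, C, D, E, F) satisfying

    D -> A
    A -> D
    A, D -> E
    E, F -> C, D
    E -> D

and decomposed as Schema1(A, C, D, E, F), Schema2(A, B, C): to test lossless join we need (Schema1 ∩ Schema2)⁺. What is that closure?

A, C, D, E

Schema1 ∩ Schema2 = {A, C}.
A → D applies, adding D
A, D → E applies, adding E
Closure: {A, C, D, E}.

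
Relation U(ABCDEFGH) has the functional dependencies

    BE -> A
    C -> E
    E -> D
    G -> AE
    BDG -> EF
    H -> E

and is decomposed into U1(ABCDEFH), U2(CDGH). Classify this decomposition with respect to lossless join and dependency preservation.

lossy and not dependency-preserving

Lossless test: (CDH)⁺ = {CDEH}, which is a superkey of neither fragment — lossy.
Dependency preservation: the restricted closure of {G} across the fragments never reaches {AE}, so G → AE cannot be enforced without a join — not preserved.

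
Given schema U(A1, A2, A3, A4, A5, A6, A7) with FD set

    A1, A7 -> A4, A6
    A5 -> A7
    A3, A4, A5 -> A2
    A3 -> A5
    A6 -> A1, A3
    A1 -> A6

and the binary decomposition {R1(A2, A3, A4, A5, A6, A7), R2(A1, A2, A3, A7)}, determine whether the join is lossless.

No

Common attributes: R1 ∩ R2 = {A2, A3, A7}.
Closure of {A2, A3, A7}: A3 → A5 applies, adding A5. So (A2, A3, A7)⁺ = {A2, A3, A5, A7}.
The closure contains neither all of R1 = {A2, A3, A4, A5, A6, A7} nor all of R2 = {A1, A2, A3, A7}, so the common attributes are not a superkey of either fragment. The join is lossy.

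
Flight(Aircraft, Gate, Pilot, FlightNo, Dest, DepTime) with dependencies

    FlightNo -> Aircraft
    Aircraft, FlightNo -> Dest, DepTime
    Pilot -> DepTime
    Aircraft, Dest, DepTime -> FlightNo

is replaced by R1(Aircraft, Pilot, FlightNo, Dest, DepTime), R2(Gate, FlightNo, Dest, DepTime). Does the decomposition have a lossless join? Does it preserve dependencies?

Lossless test: (FlightNo, Dest, DepTime)⁺ = {Aircraft, FlightNo, Dest, DepTime}, which is a superkey of neither fragment — lossy.
Dependency preservation: every FD's attributes lie within a single fragment, so each can be enforced locally — preserved.

lossy but dependency-preserving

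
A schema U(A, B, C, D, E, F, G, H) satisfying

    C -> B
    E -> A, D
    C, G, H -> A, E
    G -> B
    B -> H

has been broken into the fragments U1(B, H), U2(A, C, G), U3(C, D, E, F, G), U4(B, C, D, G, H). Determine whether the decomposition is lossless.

Chase test. Columns are A, B, C, D, E, F, G, H; row i has aⱼ where attribute j ∈ Ui, else bᵢⱼ.
Initial tableau (one row per fragment):
  row 1: b11 a2 b13 b14 b15 b16 b17 a8
  row 2: a1 b22 a3 b24 b25 b26 a7 b28
  row 3: b31 b32 a3 a4 a5 a6 a7 b38
  row 4: b41 a2 a3 a4 b45 b46 a7 a8
Rows 2 and 3 agree on C; apply C→B and equate their B entries.
Rows 2 and 4 agree on C; apply C→B and equate their B entries.
Rows 1 and 2 agree on B; apply B→H and equate their H entries.
Rows 1 and 3 agree on B; apply B→H and equate their H entries.
Rows 2 and 3 agree on C, G, H; apply C, G, H→A, E and equate their A, E entries.
Rows 2 and 4 agree on C, G, H; apply C, G, H→A, E and equate their A, E entries.
Rows 2 and 3 agree on E; apply E→A, D and equate their A, D entries.
Row 3 is now all distinguished symbols — the join is lossless.

Yes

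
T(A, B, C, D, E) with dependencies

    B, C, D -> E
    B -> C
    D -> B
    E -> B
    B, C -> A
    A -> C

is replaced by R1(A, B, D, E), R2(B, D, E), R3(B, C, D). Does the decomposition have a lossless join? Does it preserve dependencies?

lossless but not dependency-preserving

Lossless test (chase): Rows 1 and 2 agree on B; apply B→C and equate their C entries. Rows 1 and 3 agree on B; apply B→C and equate their C entries. Rows 1 and 2 agree on B, C; apply B, C→A and equate their A entries. Rows 1 and 3 agree on B, C; apply B, C→A and equate their A entries. Rows 1 and 3 agree on B, C, D; apply B, C, D→E and equate their E entries. Row 1 is now all distinguished symbols — the join is lossless.
Dependency preservation: the restricted closure of {A} across the fragments never reaches {C}, so A → C cannot be enforced without a join — not preserved.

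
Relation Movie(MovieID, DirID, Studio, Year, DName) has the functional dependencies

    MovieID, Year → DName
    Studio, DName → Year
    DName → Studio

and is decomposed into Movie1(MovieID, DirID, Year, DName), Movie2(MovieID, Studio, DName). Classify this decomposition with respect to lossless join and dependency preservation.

lossless and dependency-preserving

Lossless test: (MovieID, DName)⁺ = {MovieID, Studio, Year, DName}, which contains all of one fragment — lossless.
Dependency preservation: Studio, DName → Year is not contained in any single fragment, but the restricted closure of its left-hand side across the fragments still reaches the right-hand side; the remaining FDs each lie inside some fragment. All dependencies are preserved.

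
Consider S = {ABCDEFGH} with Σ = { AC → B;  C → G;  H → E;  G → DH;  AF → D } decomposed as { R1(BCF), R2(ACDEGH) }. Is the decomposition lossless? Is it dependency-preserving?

lossy and not dependency-preserving

Lossless test: (C)⁺ = {CDEGH}, which is a superkey of neither fragment — lossy.
Dependency preservation: the restricted closure of {AC} across the fragments never reaches {B}, so AC → B cannot be enforced without a join — not preserved.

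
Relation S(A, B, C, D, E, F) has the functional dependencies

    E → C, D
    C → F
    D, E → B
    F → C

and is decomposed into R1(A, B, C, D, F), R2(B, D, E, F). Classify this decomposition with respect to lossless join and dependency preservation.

Lossless test: (B, D, F)⁺ = {B, C, D, F}, which is a superkey of neither fragment — lossy.
Dependency preservation: E → C, D is not contained in any single fragment, but the restricted closure of its left-hand side across the fragments still reaches the right-hand side; the remaining FDs each lie inside some fragment. All dependencies are preserved.

lossy but dependency-preserving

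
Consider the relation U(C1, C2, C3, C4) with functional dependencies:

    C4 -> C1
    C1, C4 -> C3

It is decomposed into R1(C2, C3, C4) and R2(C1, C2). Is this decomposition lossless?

No

Common attributes: R1 ∩ R2 = {C2}.
No dependency enlarges {C2}, so (C2)⁺ = {C2}.
The closure contains neither all of R1 = {C2, C3, C4} nor all of R2 = {C1, C2}, so the common attributes are not a superkey of either fragment. The join is lossy.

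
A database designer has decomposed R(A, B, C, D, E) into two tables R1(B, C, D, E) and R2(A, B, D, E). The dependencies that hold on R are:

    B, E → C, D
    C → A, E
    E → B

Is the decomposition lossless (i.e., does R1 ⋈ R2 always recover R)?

Common attributes: R1 ∩ R2 = {B, D, E}.
Closure of {B, D, E}: B, E → C, D applies, adding C; C → A, E applies, adding A. So (B, D, E)⁺ = {A, B, C, D, E}.
This closure contains every attribute of R1, so R1 ∩ R2 → R1. The join is lossless.

Yes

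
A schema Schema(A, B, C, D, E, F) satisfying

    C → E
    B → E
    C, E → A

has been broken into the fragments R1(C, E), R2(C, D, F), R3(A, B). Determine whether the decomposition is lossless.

Chase test. Columns are A, B, C, D, E, F; row i has aⱼ where attribute j ∈ Ri, else bᵢⱼ.
Initial tableau (one row per fragment):
  row 1: b11 b12 a3 b14 a5 b16
  row 2: b21 b22 a3 a4 b25 a6
  row 3: a1 a2 b33 b34 b35 b36
Rows 1 and 2 agree on C; apply C→E and equate their E entries.
Rows 1 and 2 agree on C, E; apply C, E→A and equate their A entries.
No row becomes fully distinguished — the join is lossy.

No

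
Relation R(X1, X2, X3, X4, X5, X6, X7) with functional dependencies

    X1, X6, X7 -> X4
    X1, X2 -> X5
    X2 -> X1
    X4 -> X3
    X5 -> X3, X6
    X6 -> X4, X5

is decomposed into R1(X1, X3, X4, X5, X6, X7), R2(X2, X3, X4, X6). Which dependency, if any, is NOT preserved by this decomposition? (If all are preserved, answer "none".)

Check X2 → X1: no single fragment contains all of {X1, X2}, and the restricted closure of {X2} across the fragments never reaches {X1}.
X1, X6, X7 → X4 is preserved.
X1, X2 → X5 is preserved.
X4 → X3 is preserved.
X5 → X3, X6 is preserved.
X6 → X4, X5 is preserved.

X2 -> X1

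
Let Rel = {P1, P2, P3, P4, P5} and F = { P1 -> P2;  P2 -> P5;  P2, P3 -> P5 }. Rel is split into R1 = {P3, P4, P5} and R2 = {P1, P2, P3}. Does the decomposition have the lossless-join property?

No

Common attributes: R1 ∩ R2 = {P3}.
No dependency enlarges {P3}, so (P3)⁺ = {P3}.
The closure contains neither all of R1 = {P3, P4, P5} nor all of R2 = {P1, P2, P3}, so the common attributes are not a superkey of either fragment. The join is lossy.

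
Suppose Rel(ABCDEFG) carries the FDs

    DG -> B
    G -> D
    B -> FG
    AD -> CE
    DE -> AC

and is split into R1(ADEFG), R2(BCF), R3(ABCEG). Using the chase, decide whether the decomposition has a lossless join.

Yes

Chase test. Columns are ABCDEFG; row i has aⱼ where attribute j ∈ Ri, else bᵢⱼ.
Initial tableau (one row per fragment):
  row 1: a1 b12 b13 a4 a5 a6 a7
  row 2: b21 a2 a3 b24 b25 a6 b27
  row 3: a1 a2 a3 b34 a5 b36 a7
Rows 1 and 3 agree on G; apply G→D and equate their D entries.
Rows 2 and 3 agree on B; apply B→FG and equate their FG entries.
Rows 1 and 3 agree on AD; apply AD→CE and equate their CE entries.
Rows 1 and 3 agree on DG; apply DG→B and equate their B entries.
Rows 1 and 2 agree on G; apply G→D and equate their D entries.
Row 1 is now all distinguished symbols — the join is lossless.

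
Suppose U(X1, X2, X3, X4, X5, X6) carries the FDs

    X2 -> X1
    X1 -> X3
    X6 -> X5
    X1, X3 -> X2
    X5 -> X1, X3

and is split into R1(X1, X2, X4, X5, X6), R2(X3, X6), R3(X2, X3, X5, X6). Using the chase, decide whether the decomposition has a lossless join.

Yes

Chase test. Columns are X1, X2, X3, X4, X5, X6; row i has aⱼ where attribute j ∈ Ri, else bᵢⱼ.
Initial tableau (one row per fragment):
  row 1: a1 a2 b13 a4 a5 a6
  row 2: b21 b22 a3 b24 b25 a6
  row 3: b31 a2 a3 b34 a5 a6
Rows 1 and 3 agree on X2; apply X2→X1 and equate their X1 entries.
Rows 1 and 3 agree on X1; apply X1→X3 and equate their X3 entries.
Rows 1 and 2 agree on X6; apply X6→X5 and equate their X5 entries.
Rows 1 and 2 agree on X5; apply X5→X1, X3 and equate their X1, X3 entries.
Rows 1 and 2 agree on X1, X3; apply X1, X3→X2 and equate their X2 entries.
Row 1 is now all distinguished symbols — the join is lossless.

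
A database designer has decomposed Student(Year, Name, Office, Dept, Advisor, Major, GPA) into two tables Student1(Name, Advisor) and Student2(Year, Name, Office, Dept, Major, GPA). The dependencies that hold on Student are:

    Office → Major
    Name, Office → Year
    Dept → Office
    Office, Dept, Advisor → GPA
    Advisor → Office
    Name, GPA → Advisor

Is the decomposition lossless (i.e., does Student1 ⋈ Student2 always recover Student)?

No

Common attributes: Student1 ∩ Student2 = {Name}.
No dependency enlarges {Name}, so (Name)⁺ = {Name}.
The closure contains neither all of Student1 = {Name, Advisor} nor all of Student2 = {Year, Name, Office, Dept, Major, GPA}, so the common attributes are not a superkey of either fragment. The join is lossy.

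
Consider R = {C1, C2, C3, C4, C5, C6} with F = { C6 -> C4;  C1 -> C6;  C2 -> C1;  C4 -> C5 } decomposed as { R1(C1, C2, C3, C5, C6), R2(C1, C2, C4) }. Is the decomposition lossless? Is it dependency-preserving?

Lossless test: (C1, C2)⁺ = {C1, C2, C4, C5, C6}, which contains all of one fragment — lossless.
Dependency preservation: the restricted closure of {C6} across the fragments never reaches {C4}, so C6 → C4 cannot be enforced without a join — not preserved.

lossless but not dependency-preserving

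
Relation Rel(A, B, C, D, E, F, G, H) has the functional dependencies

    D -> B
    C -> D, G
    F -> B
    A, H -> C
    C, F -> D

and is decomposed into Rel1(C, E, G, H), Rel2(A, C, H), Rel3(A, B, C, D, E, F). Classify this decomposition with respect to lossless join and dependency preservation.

lossy but dependency-preserving

Lossless test (chase): Rows 1 and 2 agree on C; apply C→D, G and equate their D, G entries. Rows 1 and 3 agree on C; apply C→D, G and equate their D, G entries. Rows 1 and 2 agree on D; apply D→B and equate their B entries. Rows 1 and 3 agree on D; apply D→B and equate their B entries. No row becomes fully distinguished — the join is lossy.
Dependency preservation: C → D, G is not contained in any single fragment, but the restricted closure of its left-hand side across the fragments still reaches the right-hand side; the remaining FDs each lie inside some fragment. All dependencies are preserved.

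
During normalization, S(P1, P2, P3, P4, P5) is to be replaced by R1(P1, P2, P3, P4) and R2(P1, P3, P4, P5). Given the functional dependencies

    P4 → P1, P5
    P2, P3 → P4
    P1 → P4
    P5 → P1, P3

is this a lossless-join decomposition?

Common attributes: R1 ∩ R2 = {P1, P3, P4}.
Closure of {P1, P3, P4}: P4 → P1, P5 applies, adding P5. So (P1, P3, P4)⁺ = {P1, P3, P4, P5}.
This closure contains every attribute of R2, so R1 ∩ R2 → R2. The join is lossless.

Yes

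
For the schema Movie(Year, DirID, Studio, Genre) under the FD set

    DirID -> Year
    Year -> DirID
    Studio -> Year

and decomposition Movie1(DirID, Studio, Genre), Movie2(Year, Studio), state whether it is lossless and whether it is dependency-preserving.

lossless but not dependency-preserving

Lossless test: (Studio)⁺ = {Year, DirID, Studio}, which contains all of one fragment — lossless.
Dependency preservation: the restricted closure of {DirID} across the fragments never reaches {Year}, so DirID → Year cannot be enforced without a join — not preserved.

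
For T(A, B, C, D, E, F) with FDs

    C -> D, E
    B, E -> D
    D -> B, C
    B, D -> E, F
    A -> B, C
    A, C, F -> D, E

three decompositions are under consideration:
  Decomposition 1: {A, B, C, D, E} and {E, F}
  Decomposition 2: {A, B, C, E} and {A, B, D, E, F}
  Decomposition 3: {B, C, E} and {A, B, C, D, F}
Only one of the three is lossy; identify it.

Decomposition 1: common = {E}, closure = {E} → lossy.
Decomposition 2: common = {A, B, E}, closure = {A, B, C, D, E, F} → lossless.
Decomposition 3: common = {B, C}, closure = {B, C, D, E, F} → lossless.

Decomposition 1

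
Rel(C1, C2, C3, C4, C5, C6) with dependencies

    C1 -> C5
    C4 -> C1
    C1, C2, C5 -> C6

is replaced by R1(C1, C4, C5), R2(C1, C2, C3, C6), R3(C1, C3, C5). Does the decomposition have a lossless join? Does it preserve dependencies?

lossy but dependency-preserving

Lossless test (chase): Rows 1 and 2 agree on C1; apply C1→C5 and equate their C5 entries. No row becomes fully distinguished — the join is lossy.
Dependency preservation: C1, C2, C5 → C6 is not contained in any single fragment, but the restricted closure of its left-hand side across the fragments still reaches the right-hand side; the remaining FDs each lie inside some fragment. All dependencies are preserved.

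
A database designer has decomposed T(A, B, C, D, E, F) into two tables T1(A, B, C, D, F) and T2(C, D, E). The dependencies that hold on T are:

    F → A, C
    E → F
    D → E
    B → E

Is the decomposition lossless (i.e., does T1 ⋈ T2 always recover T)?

Common attributes: T1 ∩ T2 = {C, D}.
Closure of {C, D}: D → E applies, adding E; E → F applies, adding F; F → A, C applies, adding A. So (C, D)⁺ = {A, C, D, E, F}.
This closure contains every attribute of T2, so T1 ∩ T2 → T2. The join is lossless.

Yes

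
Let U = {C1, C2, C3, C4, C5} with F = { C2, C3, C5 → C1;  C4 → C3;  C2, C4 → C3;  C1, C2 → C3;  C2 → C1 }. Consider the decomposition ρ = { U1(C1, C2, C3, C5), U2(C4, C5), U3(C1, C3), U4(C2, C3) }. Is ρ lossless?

Chase test. Columns are C1, C2, C3, C4, C5; row i has aⱼ where attribute j ∈ Ui, else bᵢⱼ.
Initial tableau (one row per fragment):
  row 1: a1 a2 a3 b14 a5
  row 2: b21 b22 b23 a4 a5
  row 3: a1 b32 a3 b34 b35
  row 4: b41 a2 a3 b44 b45
Rows 1 and 4 agree on C2; apply C2→C1 and equate their C1 entries.
No row becomes fully distinguished — the join is lossy.

No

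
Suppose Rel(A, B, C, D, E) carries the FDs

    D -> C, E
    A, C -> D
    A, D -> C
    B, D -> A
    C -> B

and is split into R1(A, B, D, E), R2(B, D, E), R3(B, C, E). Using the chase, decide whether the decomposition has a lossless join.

Chase test. Columns are A, B, C, D, E; row i has aⱼ where attribute j ∈ Ri, else bᵢⱼ.
Initial tableau (one row per fragment):
  row 1: a1 a2 b13 a4 a5
  row 2: b21 a2 b23 a4 a5
  row 3: b31 a2 a3 b34 a5
Rows 1 and 2 agree on D; apply D→C, E and equate their C, E entries.
Rows 1 and 2 agree on B, D; apply B, D→A and equate their A entries.
No row becomes fully distinguished — the join is lossy.

No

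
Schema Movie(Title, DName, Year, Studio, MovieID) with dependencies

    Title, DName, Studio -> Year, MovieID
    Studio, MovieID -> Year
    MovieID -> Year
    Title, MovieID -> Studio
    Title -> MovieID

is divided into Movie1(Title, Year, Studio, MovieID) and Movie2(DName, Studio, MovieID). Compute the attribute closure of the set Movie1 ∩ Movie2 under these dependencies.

Movie1 ∩ Movie2 = {Studio, MovieID}.
Studio, MovieID → Year applies, adding Year
Closure: {Year, Studio, MovieID}.

Year, Studio, MovieID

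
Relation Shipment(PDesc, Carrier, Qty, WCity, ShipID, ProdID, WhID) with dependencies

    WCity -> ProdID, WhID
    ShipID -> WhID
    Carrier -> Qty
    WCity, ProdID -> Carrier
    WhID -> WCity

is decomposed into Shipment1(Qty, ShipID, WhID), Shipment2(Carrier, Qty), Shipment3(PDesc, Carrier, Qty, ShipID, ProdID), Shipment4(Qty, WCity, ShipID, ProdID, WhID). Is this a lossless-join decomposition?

Yes

Chase test. Columns are PDesc, Carrier, Qty, WCity, ShipID, ProdID, WhID; row i has aⱼ where attribute j ∈ Shipmenti, else bᵢⱼ.
Initial tableau (one row per fragment):
  row 1: b11 b12 a3 b14 a5 b16 a7
  row 2: b21 a2 a3 b24 b25 b26 b27
  row 3: a1 a2 a3 b34 a5 a6 b37
  row 4: b41 b42 a3 a4 a5 a6 a7
Rows 1 and 3 agree on ShipID; apply ShipID→WhID and equate their WhID entries.
Rows 1 and 3 agree on WhID; apply WhID→WCity and equate their WCity entries.
Rows 1 and 4 agree on WhID; apply WhID→WCity and equate their WCity entries.
Rows 1 and 3 agree on WCity; apply WCity→ProdID, WhID and equate their ProdID, WhID entries.
Rows 1 and 3 agree on WCity, ProdID; apply WCity, ProdID→Carrier and equate their Carrier entries.
Rows 1 and 4 agree on WCity, ProdID; apply WCity, ProdID→Carrier and equate their Carrier entries.
Row 3 is now all distinguished symbols — the join is lossless.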